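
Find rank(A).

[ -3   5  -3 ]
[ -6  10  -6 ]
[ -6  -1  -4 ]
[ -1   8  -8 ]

Row reduction:
R2 <- R2 - (2)*R1:  [ 0  0  0 ]
R3 <- R3 - (2)*R1:  [   0  -11    2 ]
R4 <- R4 - (1/3)*R1:  [    0  19/3    -7 ]
R2 <-> R3   (pivot in column 2 was zero)
[ -3     5  -3 ]
[  0   -11   2 ]
[  0     0   0 ]
[  0  19/3  -7 ]
R4 <- R4 - (-19/33)*R2:  [       0        0  -193/33 ]
R3 <-> R4   (pivot in column 3 was zero)
[ -3    5       -3 ]
[  0  -11        2 ]
[  0    0  -193/33 ]
[  0    0        0 ]
Row echelon form:
[ -3    5       -3 ]
[  0  -11        2 ]
[  0    0  -193/33 ]
[  0    0        0 ]
Nonzero rows / pivot columns: 3

rank(A) = 3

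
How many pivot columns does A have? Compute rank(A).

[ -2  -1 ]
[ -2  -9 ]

rank(A) = 2

Row reduction:
R2 <- R2 - (1)*R1:  [  0  -8 ]
Row echelon form:
[ -2  -1 ]
[  0  -8 ]
Nonzero rows / pivot columns: 2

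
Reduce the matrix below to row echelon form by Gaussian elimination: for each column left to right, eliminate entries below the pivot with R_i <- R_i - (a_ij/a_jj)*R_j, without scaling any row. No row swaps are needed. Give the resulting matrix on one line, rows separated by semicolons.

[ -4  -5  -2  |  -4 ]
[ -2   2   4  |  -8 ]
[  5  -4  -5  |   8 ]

Forward elimination:
R2 <- R2 - (1/2)*R1:  [   0  9/2    5   -6 ]
R3 <- R3 - (-5/4)*R1:  [     0  -41/4  -15/2      3 ]
R3 <- R3 - (-41/18)*R2:  [     0      0   35/9  -32/3 ]
Row echelon form:
[ -4   -5    -2  |     -4 ]
[  0  9/2     5  |     -6 ]
[  0    0  35/9  |  -32/3 ]

REF = [-4 -5 -2 -4; 0 9/2 5 -6; 0 0 35/9 -32/3]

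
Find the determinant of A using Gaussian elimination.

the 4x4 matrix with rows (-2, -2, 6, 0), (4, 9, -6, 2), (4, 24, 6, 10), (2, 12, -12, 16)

Forward elimination:
R2 <- R2 - (-2)*R1:  [ 0  5  6  2 ]
R3 <- R3 - (-2)*R1:  [  0  20  18  10 ]
R4 <- R4 - (-1)*R1:  [  0  10  -6  16 ]
R3 <- R3 - (4)*R2:  [  0   0  -6   2 ]
R4 <- R4 - (2)*R2:  [   0    0  -18   12 ]
R4 <- R4 - (3)*R3:  [ 0  0  0  6 ]
Upper-triangular form:
[ -2  -2   6  0 ]
[  0   5   6  2 ]
[  0   0  -6  2 ]
[  0   0   0  6 ]
det(A) = (-1)^0 * (-2) * (5) * (-6) * (6) = 360  (0 row swaps -> sign +1)

det(A) = 360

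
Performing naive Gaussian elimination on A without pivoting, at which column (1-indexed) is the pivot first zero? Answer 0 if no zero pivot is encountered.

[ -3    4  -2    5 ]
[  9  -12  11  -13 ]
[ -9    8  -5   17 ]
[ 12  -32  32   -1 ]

Naive forward elimination:
R2 <- R2 - (-3)*R1:  [ 0  0  5  2 ]
R3 <- R3 - (3)*R1:  [  0  -4   1   2 ]
R4 <- R4 - (-4)*R1:  [   0  -16   24   19 ]
Matrix at this point:
[ -3    4  -2   5 ]
[  0    0   5   2 ]
[  0   -4   1   2 ]
[  0  -16  24  19 ]
Pivot entry (2,2) is zero but row 3 has -4 in column 2 -> naive elimination stops; a row interchange (e.g. R2 <-> R3) would be required here.

first zero-pivot column = 2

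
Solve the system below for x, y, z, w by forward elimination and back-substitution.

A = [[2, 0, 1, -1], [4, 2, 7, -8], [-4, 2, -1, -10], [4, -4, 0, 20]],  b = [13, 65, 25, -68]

(3, 0, 3, -4)

Forward elimination on [A|b]:
R2 <- R2 - (2)*R1:  [  0   2   5  -6  39 ]
R3 <- R3 - (-2)*R1:  [   0    2    1  -12   51 ]
R4 <- R4 - (2)*R1:  [   0   -4   -2   22  -94 ]
R3 <- R3 - (1)*R2:  [  0   0  -4  -6  12 ]
R4 <- R4 - (-2)*R2:  [   0    0    8   10  -16 ]
R4 <- R4 - (-2)*R3:  [  0   0   0  -2   8 ]
Row echelon form:
[ 2  0   1  -1  |  13 ]
[ 0  2   5  -6  |  39 ]
[ 0  0  -4  -6  |  12 ]
[ 0  0   0  -2  |   8 ]
Back-substitution:
w = (8) / -2 = -4
z = (12 - (-6)*(-4)) / -4 = 3
y = (39 - (5)*(3) - (-6)*(-4)) / 2 = 0
x = (13 - (1)*(3) - (-1)*(-4)) / 2 = 3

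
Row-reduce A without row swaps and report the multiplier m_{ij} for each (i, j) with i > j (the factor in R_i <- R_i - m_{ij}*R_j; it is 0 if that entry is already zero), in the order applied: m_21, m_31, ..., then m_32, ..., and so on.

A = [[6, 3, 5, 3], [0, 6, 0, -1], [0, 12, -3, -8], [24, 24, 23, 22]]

multipliers: 0, 0, 4, 2, 2, -1

Forward elimination:
R2: entry in column 1 is already 0 -> m_{21} = 0 (no row operation needed)
R3: entry in column 1 is already 0 -> m_{31} = 0 (no row operation needed)
R4 <- R4 - (4)*R1:  [  0  12   3  10 ]
R3 <- R3 - (2)*R2:  [  0   0  -3  -6 ]
R4 <- R4 - (2)*R2:  [  0   0   3  12 ]
R4 <- R4 - (-1)*R3:  [ 0  0  0  6 ]
Multipliers (in order of application): m_{21} = 0, m_{31} = 0, m_{41} = 4, m_{32} = 2, m_{42} = 2, m_{43} = -1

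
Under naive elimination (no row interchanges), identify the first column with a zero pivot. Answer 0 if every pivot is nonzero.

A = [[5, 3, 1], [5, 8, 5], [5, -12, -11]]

Naive forward elimination:
R2 <- R2 - (1)*R1:  [ 0  5  4 ]
R3 <- R3 - (1)*R1:  [   0  -15  -12 ]
R3 <- R3 - (-3)*R2:  [ 0  0  0 ]
Matrix at this point:
[ 5  3  1 ]
[ 0  5  4 ]
[ 0  0  0 ]
Pivot entry (3,3) in the last row is zero and there are no rows below to swap with -> zero pivot in column 3 (A is singular).

first zero-pivot column = 3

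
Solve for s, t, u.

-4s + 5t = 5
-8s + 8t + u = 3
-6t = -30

(5, 5, 3)

Forward elimination on [A|b]:
R2 <- R2 - (2)*R1:  [  0  -2   1  -7 ]
R3 <- R3 - (3)*R2:  [  0   0  -3  -9 ]
Row echelon form:
[ -4   5   0  |   5 ]
[  0  -2   1  |  -7 ]
[  0   0  -3  |  -9 ]
Back-substitution:
u = (-9) / -3 = 3
t = (-7 - (1)*(3)) / -2 = 5
s = (5 - (5)*(5)) / -4 = 5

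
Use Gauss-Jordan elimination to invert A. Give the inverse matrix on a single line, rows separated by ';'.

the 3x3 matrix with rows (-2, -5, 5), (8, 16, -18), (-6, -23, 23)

inverse = [-23/16 0 5/16; -19/8 -1/2 1/8; -11/4 -1/2 1/4]

Gauss-Jordan on [A | I]:
R1 <- (1/-2)*R1:  [    1   5/2  -5/2  |  -1/2     0     0 ]
R2 <- R2 - (8)*R1:  [  0  -4   2  |   4   1   0 ]
R3 <- R3 - (-6)*R1:  [  0  -8   8  |  -3   0   1 ]
R2 <- (1/-4)*R2:  [    0     1  -1/2  |    -1  -1/4     0 ]
R1 <- R1 - (5/2)*R2:  [    1     0  -5/4  |     2   5/8     0 ]
R3 <- R3 - (-8)*R2:  [   0    0    4  |  -11   -2    1 ]
R3 <- (1/4)*R3:  [     0      0      1  |  -11/4   -1/2    1/4 ]
R1 <- R1 - (-5/4)*R3:  [      1       0       0  |  -23/16       0    5/16 ]
R2 <- R2 - (-1/2)*R3:  [     0      1      0  |  -19/8   -1/2    1/8 ]
Right block of [I | A^{-1}] is the inverse:
[ -23/16     0  5/16 ]
[  -19/8  -1/2   1/8 ]
[  -11/4  -1/2   1/4 ]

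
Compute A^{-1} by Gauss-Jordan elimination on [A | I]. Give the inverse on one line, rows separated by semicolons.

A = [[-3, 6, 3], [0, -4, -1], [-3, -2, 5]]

inverse = [-11/24 -3/4 1/8; 1/16 -1/8 -1/16; -1/4 -1/2 1/4]

Gauss-Jordan on [A | I]:
R1 <- (1/-3)*R1:  [    1    -2    -1  |  -1/3     0     0 ]
R3 <- R3 - (-3)*R1:  [  0  -8   2  |  -1   0   1 ]
R2 <- (1/-4)*R2:  [    0     1   1/4  |     0  -1/4     0 ]
R1 <- R1 - (-2)*R2:  [    1     0  -1/2  |  -1/3  -1/2     0 ]
R3 <- R3 - (-8)*R2:  [  0   0   4  |  -1  -2   1 ]
R3 <- (1/4)*R3:  [    0     0     1  |  -1/4  -1/2   1/4 ]
R1 <- R1 - (-1/2)*R3:  [      1       0       0  |  -11/24    -3/4     1/8 ]
R2 <- R2 - (1/4)*R3:  [     0      1      0  |   1/16   -1/8  -1/16 ]
Right block of [I | A^{-1}] is the inverse:
[ -11/24  -3/4    1/8 ]
[   1/16  -1/8  -1/16 ]
[   -1/4  -1/2    1/4 ]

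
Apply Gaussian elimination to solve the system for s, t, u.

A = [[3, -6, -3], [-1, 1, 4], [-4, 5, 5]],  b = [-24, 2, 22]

(-3, 3, -1)

Forward elimination on [A|b]:
R2 <- R2 - (-1/3)*R1:  [  0  -1   3  -6 ]
R3 <- R3 - (-4/3)*R1:  [   0   -3    1  -10 ]
R3 <- R3 - (3)*R2:  [  0   0  -8   8 ]
Row echelon form:
[ 3  -6  -3  |  -24 ]
[ 0  -1   3  |   -6 ]
[ 0   0  -8  |    8 ]
Back-substitution:
u = (8) / -8 = -1
t = (-6 - (3)*(-1)) / -1 = 3
s = (-24 - (-6)*(3) - (-3)*(-1)) / 3 = -3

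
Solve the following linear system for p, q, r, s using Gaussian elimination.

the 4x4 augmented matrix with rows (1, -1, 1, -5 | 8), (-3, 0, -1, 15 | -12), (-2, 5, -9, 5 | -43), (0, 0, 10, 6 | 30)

Forward elimination on [A|b]:
R2 <- R2 - (-3)*R1:  [  0  -3   2   0  12 ]
R3 <- R3 - (-2)*R1:  [   0    3   -7   -5  -27 ]
R3 <- R3 - (-1)*R2:  [   0    0   -5   -5  -15 ]
R4 <- R4 - (-2)*R3:  [  0   0   0  -4   0 ]
Row echelon form:
[ 1  -1   1  -5  |    8 ]
[ 0  -3   2   0  |   12 ]
[ 0   0  -5  -5  |  -15 ]
[ 0   0   0  -4  |    0 ]
Back-substitution:
s = (0) / -4 = 0
r = (-15 - (-5)*(0)) / -5 = 3
q = (12 - (2)*(3)) / -3 = -2
p = (8 - (-1)*(-2) - (1)*(3) - (-5)*(0)) / 1 = 3

(3, -2, 3, 0)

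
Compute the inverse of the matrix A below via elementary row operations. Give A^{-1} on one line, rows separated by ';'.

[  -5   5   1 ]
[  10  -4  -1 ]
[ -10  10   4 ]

Gauss-Jordan on [A | I]:
R1 <- (1/-5)*R1:  [    1    -1  -1/5  |  -1/5     0     0 ]
R2 <- R2 - (10)*R1:  [ 0  6  1  |  2  1  0 ]
R3 <- R3 - (-10)*R1:  [  0   0   2  |  -2   0   1 ]
R2 <- (1/6)*R2:  [   0    1  1/6  |  1/3  1/6    0 ]
R1 <- R1 - (-1)*R2:  [     1      0  -1/30  |   2/15    1/6      0 ]
R3 <- (1/2)*R3:  [   0    0    1  |   -1    0  1/2 ]
R1 <- R1 - (-1/30)*R3:  [    1     0     0  |  1/10   1/6  1/60 ]
R2 <- R2 - (1/6)*R3:  [     0      1      0  |    1/2    1/6  -1/12 ]
Right block of [I | A^{-1}] is the inverse:
[ 1/10  1/6   1/60 ]
[  1/2  1/6  -1/12 ]
[   -1    0    1/2 ]

inverse = [1/10 1/6 1/60; 1/2 1/6 -1/12; -1 0 1/2]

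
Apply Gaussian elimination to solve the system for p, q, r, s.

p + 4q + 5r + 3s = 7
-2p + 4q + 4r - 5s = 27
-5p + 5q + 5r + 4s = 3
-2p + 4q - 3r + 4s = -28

(0, -1, 4, -3)

Forward elimination on [A|b]:
R2 <- R2 - (-2)*R1:  [  0  12  14   1  41 ]
R3 <- R3 - (-5)*R1:  [  0  25  30  19  38 ]
R4 <- R4 - (-2)*R1:  [   0   12    7   10  -14 ]
R3 <- R3 - (25/12)*R2:  [       0        0      5/6   203/12  -569/12 ]
R4 <- R4 - (1)*R2:  [   0    0   -7    9  -55 ]
R4 <- R4 - (-42/5)*R3:  [        0         0         0   1511/10  -4533/10 ]
Row echelon form:
[ 1   4    5        3  |         7 ]
[ 0  12   14        1  |        41 ]
[ 0   0  5/6   203/12  |   -569/12 ]
[ 0   0    0  1511/10  |  -4533/10 ]
Back-substitution:
s = (-4533/10) / (1511/10) = -3
r = (-569/12 - (203/12)*(-3)) / (5/6) = 4
q = (41 - (14)*(4) - (1)*(-3)) / 12 = -1
p = (7 - (4)*(-1) - (5)*(4) - (3)*(-3)) / 1 = 0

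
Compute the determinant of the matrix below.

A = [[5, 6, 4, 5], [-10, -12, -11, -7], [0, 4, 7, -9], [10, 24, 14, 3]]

det(A) = 300

Forward elimination:
R2 <- R2 - (-2)*R1:  [  0   0  -3   3 ]
R4 <- R4 - (2)*R1:  [  0  12   6  -7 ]
R2 <-> R3   (pivot in column 2 was zero)
[ 5   6   4   5 ]
[ 0   4   7  -9 ]
[ 0   0  -3   3 ]
[ 0  12   6  -7 ]
R4 <- R4 - (3)*R2:  [   0    0  -15   20 ]
R4 <- R4 - (5)*R3:  [ 0  0  0  5 ]
Upper-triangular form:
[ 5  6   4   5 ]
[ 0  4   7  -9 ]
[ 0  0  -3   3 ]
[ 0  0   0   5 ]
det(A) = (-1)^1 * (5) * (4) * (-3) * (5) = 300  (1 row swap -> sign -1)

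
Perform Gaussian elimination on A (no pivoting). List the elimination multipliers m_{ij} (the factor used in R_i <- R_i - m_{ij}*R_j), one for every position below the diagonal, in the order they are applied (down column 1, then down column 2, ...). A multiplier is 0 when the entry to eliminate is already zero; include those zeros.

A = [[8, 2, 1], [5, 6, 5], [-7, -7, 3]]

Forward elimination:
R2 <- R2 - (5/8)*R1:  [    0  19/4  35/8 ]
R3 <- R3 - (-7/8)*R1:  [     0  -21/4   31/8 ]
R3 <- R3 - (-21/19)*R2:  [      0       0  331/38 ]
Multipliers (in order of application): m_{21} = 5/8, m_{31} = -7/8, m_{32} = -21/19

multipliers: 5/8, -7/8, -21/19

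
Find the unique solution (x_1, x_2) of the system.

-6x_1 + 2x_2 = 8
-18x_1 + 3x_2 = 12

Forward elimination on [A|b]:
R2 <- R2 - (3)*R1:  [   0   -3  -12 ]
Row echelon form:
[ -6   2  |    8 ]
[  0  -3  |  -12 ]
Back-substitution:
x_2 = (-12) / -3 = 4
x_1 = (8 - (2)*(4)) / -6 = 0

(0, 4)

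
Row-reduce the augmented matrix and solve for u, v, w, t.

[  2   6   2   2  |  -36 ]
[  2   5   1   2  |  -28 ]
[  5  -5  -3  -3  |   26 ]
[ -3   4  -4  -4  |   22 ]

(-2, -3, -5, -2)

Forward elimination on [A|b]:
R2 <- R2 - (1)*R1:  [  0  -1  -1   0   8 ]
R3 <- R3 - (5/2)*R1:  [   0  -20   -8   -8  116 ]
R4 <- R4 - (-3/2)*R1:  [   0   13   -1   -1  -32 ]
R3 <- R3 - (20)*R2:  [   0    0   12   -8  -44 ]
R4 <- R4 - (-13)*R2:  [   0    0  -14   -1   72 ]
R4 <- R4 - (-7/6)*R3:  [     0      0      0  -31/3   62/3 ]
Row echelon form:
[ 2   6   2      2  |   -36 ]
[ 0  -1  -1      0  |     8 ]
[ 0   0  12     -8  |   -44 ]
[ 0   0   0  -31/3  |  62/3 ]
Back-substitution:
t = (62/3) / (-31/3) = -2
w = (-44 - (-8)*(-2)) / 12 = -5
v = (8 - (-1)*(-5)) / -1 = -3
u = (-36 - (6)*(-3) - (2)*(-5) - (2)*(-2)) / 2 = -2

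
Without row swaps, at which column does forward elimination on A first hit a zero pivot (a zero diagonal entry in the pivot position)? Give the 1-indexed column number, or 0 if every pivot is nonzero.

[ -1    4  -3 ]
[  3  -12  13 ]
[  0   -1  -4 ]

first zero-pivot column = 2

Naive forward elimination:
R2 <- R2 - (-3)*R1:  [ 0  0  4 ]
Matrix at this point:
[ -1   4  -3 ]
[  0   0   4 ]
[  0  -1  -4 ]
Pivot entry (2,2) is zero but row 3 has -1 in column 2 -> naive elimination stops; a row interchange (e.g. R2 <-> R3) would be required here.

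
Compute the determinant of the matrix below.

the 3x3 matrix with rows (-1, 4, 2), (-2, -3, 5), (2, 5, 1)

Forward elimination:
R2 <- R2 - (2)*R1:  [   0  -11    1 ]
R3 <- R3 - (-2)*R1:  [  0  13   5 ]
R3 <- R3 - (-13/11)*R2:  [     0      0  68/11 ]
Upper-triangular form:
[ -1    4      2 ]
[  0  -11      1 ]
[  0    0  68/11 ]
det(A) = (-1)^0 * (-1) * (-11) * (68/11) = 68  (0 row swaps -> sign +1)

det(A) = 68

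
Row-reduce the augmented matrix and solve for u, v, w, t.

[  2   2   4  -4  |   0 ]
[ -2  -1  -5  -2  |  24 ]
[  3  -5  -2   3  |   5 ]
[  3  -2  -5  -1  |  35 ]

(3, 1, -5, -3)

Forward elimination on [A|b]:
R2 <- R2 - (-1)*R1:  [  0   1  -1  -6  24 ]
R3 <- R3 - (3/2)*R1:  [  0  -8  -8   9   5 ]
R4 <- R4 - (3/2)*R1:  [   0   -5  -11    5   35 ]
R3 <- R3 - (-8)*R2:  [   0    0  -16  -39  197 ]
R4 <- R4 - (-5)*R2:  [   0    0  -16  -25  155 ]
R4 <- R4 - (1)*R3:  [   0    0    0   14  -42 ]
Row echelon form:
[ 2  2    4   -4  |    0 ]
[ 0  1   -1   -6  |   24 ]
[ 0  0  -16  -39  |  197 ]
[ 0  0    0   14  |  -42 ]
Back-substitution:
t = (-42) / 14 = -3
w = (197 - (-39)*(-3)) / -16 = -5
v = (24 - (-1)*(-5) - (-6)*(-3)) / 1 = 1
u = (0 - (2)*(1) - (4)*(-5) - (-4)*(-3)) / 2 = 3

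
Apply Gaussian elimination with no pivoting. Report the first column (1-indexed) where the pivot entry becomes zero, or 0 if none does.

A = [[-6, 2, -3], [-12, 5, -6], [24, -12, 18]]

first zero-pivot column = 0

Naive forward elimination:
R2 <- R2 - (2)*R1:  [ 0  1  0 ]
R3 <- R3 - (-4)*R1:  [  0  -4   6 ]
R3 <- R3 - (-4)*R2:  [ 0  0  6 ]
All pivots nonzero; naive elimination completes without hitting a zero pivot.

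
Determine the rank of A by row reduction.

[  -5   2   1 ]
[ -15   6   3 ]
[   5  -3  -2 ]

Row reduction:
R2 <- R2 - (3)*R1:  [ 0  0  0 ]
R3 <- R3 - (-1)*R1:  [  0  -1  -1 ]
R2 <-> R3   (pivot in column 2 was zero)
[ -5   2   1 ]
[  0  -1  -1 ]
[  0   0   0 ]
Row echelon form:
[ -5   2   1 ]
[  0  -1  -1 ]
[  0   0   0 ]
Nonzero rows / pivot columns: 2

rank(A) = 2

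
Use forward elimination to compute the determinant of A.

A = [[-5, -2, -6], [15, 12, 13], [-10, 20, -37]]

det(A) = 150

Forward elimination:
R2 <- R2 - (-3)*R1:  [  0   6  -5 ]
R3 <- R3 - (2)*R1:  [   0   24  -25 ]
R3 <- R3 - (4)*R2:  [  0   0  -5 ]
Upper-triangular form:
[ -5  -2  -6 ]
[  0   6  -5 ]
[  0   0  -5 ]
det(A) = (-1)^0 * (-5) * (6) * (-5) = 150  (0 row swaps -> sign +1)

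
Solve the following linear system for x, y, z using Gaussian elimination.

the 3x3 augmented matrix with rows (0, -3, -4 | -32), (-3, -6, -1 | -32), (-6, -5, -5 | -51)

Forward elimination on [A|b]:
R1 <-> R2   (pivot in column 1 was zero)
[ -3  -6  -1  -32 ]
[  0  -3  -4  -32 ]
[ -6  -5  -5  -51 ]
R3 <- R3 - (2)*R1:  [  0   7  -3  13 ]
R3 <- R3 - (-7/3)*R2:  [      0       0   -37/3  -185/3 ]
Row echelon form:
[ -3  -6     -1  |     -32 ]
[  0  -3     -4  |     -32 ]
[  0   0  -37/3  |  -185/3 ]
Back-substitution:
z = (-185/3) / (-37/3) = 5
y = (-32 - (-4)*(5)) / -3 = 4
x = (-32 - (-6)*(4) - (-1)*(5)) / -3 = 1

(1, 4, 5)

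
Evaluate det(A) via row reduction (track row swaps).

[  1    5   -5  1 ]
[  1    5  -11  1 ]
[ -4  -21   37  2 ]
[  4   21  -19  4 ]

Forward elimination:
R2 <- R2 - (1)*R1:  [  0   0  -6   0 ]
R3 <- R3 - (-4)*R1:  [  0  -1  17   6 ]
R4 <- R4 - (4)*R1:  [ 0  1  1  0 ]
R2 <-> R3   (pivot in column 2 was zero)
[ 1   5  -5  1 ]
[ 0  -1  17  6 ]
[ 0   0  -6  0 ]
[ 0   1   1  0 ]
R4 <- R4 - (-1)*R2:  [  0   0  18   6 ]
R4 <- R4 - (-3)*R3:  [ 0  0  0  6 ]
Upper-triangular form:
[ 1   5  -5  1 ]
[ 0  -1  17  6 ]
[ 0   0  -6  0 ]
[ 0   0   0  6 ]
det(A) = (-1)^1 * (1) * (-1) * (-6) * (6) = -36  (1 row swap -> sign -1)

det(A) = -36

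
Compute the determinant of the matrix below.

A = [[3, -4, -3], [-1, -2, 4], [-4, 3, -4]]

det(A) = 101

Forward elimination:
R2 <- R2 - (-1/3)*R1:  [     0  -10/3      3 ]
R3 <- R3 - (-4/3)*R1:  [    0  -7/3    -8 ]
R3 <- R3 - (7/10)*R2:  [       0        0  -101/10 ]
Upper-triangular form:
[ 3     -4       -3 ]
[ 0  -10/3        3 ]
[ 0      0  -101/10 ]
det(A) = (-1)^0 * (3) * (-10/3) * (-101/10) = 101  (0 row swaps -> sign +1)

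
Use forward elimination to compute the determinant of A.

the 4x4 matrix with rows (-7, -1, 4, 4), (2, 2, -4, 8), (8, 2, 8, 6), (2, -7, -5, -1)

det(A) = -7704

Forward elimination:
R2 <- R2 - (-2/7)*R1:  [     0   12/7  -20/7   64/7 ]
R3 <- R3 - (-8/7)*R1:  [    0   6/7  88/7  74/7 ]
R4 <- R4 - (-2/7)*R1:  [     0  -51/7  -27/7    1/7 ]
R3 <- R3 - (1/2)*R2:  [  0   0  14   6 ]
R4 <- R4 - (-17/4)*R2:  [   0    0  -16   39 ]
R4 <- R4 - (-8/7)*R3:  [     0      0      0  321/7 ]
Upper-triangular form:
[ -7    -1      4      4 ]
[  0  12/7  -20/7   64/7 ]
[  0     0     14      6 ]
[  0     0      0  321/7 ]
det(A) = (-1)^0 * (-7) * (12/7) * (14) * (321/7) = -7704  (0 row swaps -> sign +1)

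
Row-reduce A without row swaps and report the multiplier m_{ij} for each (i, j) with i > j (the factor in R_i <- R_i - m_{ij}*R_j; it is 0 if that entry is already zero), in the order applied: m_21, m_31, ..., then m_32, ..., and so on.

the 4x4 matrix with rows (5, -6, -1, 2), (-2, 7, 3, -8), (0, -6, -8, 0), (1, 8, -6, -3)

multipliers: -2/5, 0, 1/5, -30/23, 2, 253/106

Forward elimination:
R2 <- R2 - (-2/5)*R1:  [     0   23/5   13/5  -36/5 ]
R3: entry in column 1 is already 0 -> m_{31} = 0 (no row operation needed)
R4 <- R4 - (1/5)*R1:  [     0   46/5  -29/5  -17/5 ]
R3 <- R3 - (-30/23)*R2:  [       0        0  -106/23  -216/23 ]
R4 <- R4 - (2)*R2:  [   0    0  -11   11 ]
R4 <- R4 - (253/106)*R3:  [       0        0        0  1771/53 ]
Multipliers (in order of application): m_{21} = -2/5, m_{31} = 0, m_{41} = 1/5, m_{32} = -30/23, m_{42} = 2, m_{43} = 253/106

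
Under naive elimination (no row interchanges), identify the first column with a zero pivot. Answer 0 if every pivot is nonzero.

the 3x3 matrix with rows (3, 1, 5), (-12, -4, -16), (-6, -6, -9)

first zero-pivot column = 2

Naive forward elimination:
R2 <- R2 - (-4)*R1:  [ 0  0  4 ]
R3 <- R3 - (-2)*R1:  [  0  -4   1 ]
Matrix at this point:
[ 3   1  5 ]
[ 0   0  4 ]
[ 0  -4  1 ]
Pivot entry (2,2) is zero but row 3 has -4 in column 2 -> naive elimination stops; a row interchange (e.g. R2 <-> R3) would be required here.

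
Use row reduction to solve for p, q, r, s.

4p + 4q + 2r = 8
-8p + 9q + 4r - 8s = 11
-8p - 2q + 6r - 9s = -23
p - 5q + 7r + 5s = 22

(-2, 3, 2, 5)

Forward elimination on [A|b]:
R2 <- R2 - (-2)*R1:  [  0  17   8  -8  27 ]
R3 <- R3 - (-2)*R1:  [  0   6  10  -9  -7 ]
R4 <- R4 - (1/4)*R1:  [    0    -6  13/2     5    20 ]
R3 <- R3 - (6/17)*R2:  [       0        0   122/17  -105/17  -281/17 ]
R4 <- R4 - (-6/17)*R2:  [      0       0  317/34   37/17  502/17 ]
R4 <- R4 - (317/244)*R3:  [         0          0          0   2489/244  12445/244 ]
Row echelon form:
[ 4   4       2         0  |          8 ]
[ 0  17       8        -8  |         27 ]
[ 0   0  122/17   -105/17  |    -281/17 ]
[ 0   0       0  2489/244  |  12445/244 ]
Back-substitution:
s = (12445/244) / (2489/244) = 5
r = (-281/17 - (-105/17)*(5)) / (122/17) = 2
q = (27 - (8)*(2) - (-8)*(5)) / 17 = 3
p = (8 - (4)*(3) - (2)*(2)) / 4 = -2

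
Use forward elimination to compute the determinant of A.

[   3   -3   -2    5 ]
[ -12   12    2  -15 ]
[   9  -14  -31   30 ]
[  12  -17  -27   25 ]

Forward elimination:
R2 <- R2 - (-4)*R1:  [  0   0  -6   5 ]
R3 <- R3 - (3)*R1:  [   0   -5  -25   15 ]
R4 <- R4 - (4)*R1:  [   0   -5  -19    5 ]
R2 <-> R3   (pivot in column 2 was zero)
[ 3  -3   -2   5 ]
[ 0  -5  -25  15 ]
[ 0   0   -6   5 ]
[ 0  -5  -19   5 ]
R4 <- R4 - (1)*R2:  [   0    0    6  -10 ]
R4 <- R4 - (-1)*R3:  [  0   0   0  -5 ]
Upper-triangular form:
[ 3  -3   -2   5 ]
[ 0  -5  -25  15 ]
[ 0   0   -6   5 ]
[ 0   0    0  -5 ]
det(A) = (-1)^1 * (3) * (-5) * (-6) * (-5) = 450  (1 row swap -> sign -1)

det(A) = 450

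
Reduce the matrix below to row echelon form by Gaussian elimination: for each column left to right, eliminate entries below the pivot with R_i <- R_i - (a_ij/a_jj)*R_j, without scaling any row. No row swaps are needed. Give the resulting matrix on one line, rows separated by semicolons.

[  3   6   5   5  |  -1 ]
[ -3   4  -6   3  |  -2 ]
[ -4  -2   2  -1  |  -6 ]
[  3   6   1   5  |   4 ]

Forward elimination:
R2 <- R2 - (-1)*R1:  [  0  10  -1   8  -3 ]
R3 <- R3 - (-4/3)*R1:  [     0      6   26/3   17/3  -22/3 ]
R4 <- R4 - (1)*R1:  [  0   0  -4   0   5 ]
R3 <- R3 - (3/5)*R2:  [      0       0  139/15   13/15  -83/15 ]
R4 <- R4 - (-60/139)*R3:  [       0        0        0   52/139  363/139 ]
Row echelon form:
[ 3   6       5       5  |       -1 ]
[ 0  10      -1       8  |       -3 ]
[ 0   0  139/15   13/15  |   -83/15 ]
[ 0   0       0  52/139  |  363/139 ]

REF = [3 6 5 5 -1; 0 10 -1 8 -3; 0 0 139/15 13/15 -83/15; 0 0 0 52/139 363/139]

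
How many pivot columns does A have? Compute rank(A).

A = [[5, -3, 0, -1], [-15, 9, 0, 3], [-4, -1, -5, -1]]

rank(A) = 2

Row reduction:
R2 <- R2 - (-3)*R1:  [ 0  0  0  0 ]
R3 <- R3 - (-4/5)*R1:  [     0  -17/5     -5   -9/5 ]
R2 <-> R3   (pivot in column 2 was zero)
[ 5     -3   0    -1 ]
[ 0  -17/5  -5  -9/5 ]
[ 0      0   0     0 ]
Row echelon form:
[ 5     -3   0    -1 ]
[ 0  -17/5  -5  -9/5 ]
[ 0      0   0     0 ]
Nonzero rows / pivot columns: 2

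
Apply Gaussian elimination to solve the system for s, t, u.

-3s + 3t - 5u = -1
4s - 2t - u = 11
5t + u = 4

Forward elimination on [A|b]:
R2 <- R2 - (-4/3)*R1:  [     0      2  -23/3   29/3 ]
R3 <- R3 - (5/2)*R2:  [      0       0   121/6  -121/6 ]
Row echelon form:
[ -3  3     -5  |      -1 ]
[  0  2  -23/3  |    29/3 ]
[  0  0  121/6  |  -121/6 ]
Back-substitution:
u = (-121/6) / (121/6) = -1
t = (29/3 - (-23/3)*(-1)) / 2 = 1
s = (-1 - (3)*(1) - (-5)*(-1)) / -3 = 3

(3, 1, -1)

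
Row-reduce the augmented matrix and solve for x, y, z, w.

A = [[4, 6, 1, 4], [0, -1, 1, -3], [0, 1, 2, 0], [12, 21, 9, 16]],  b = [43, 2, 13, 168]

Forward elimination on [A|b]:
R4 <- R4 - (3)*R1:  [  0   3   6   4  39 ]
R3 <- R3 - (-1)*R2:  [  0   0   3  -3  15 ]
R4 <- R4 - (-3)*R2:  [  0   0   9  -5  45 ]
R4 <- R4 - (3)*R3:  [ 0  0  0  4  0 ]
Row echelon form:
[ 4   6  1   4  |  43 ]
[ 0  -1  1  -3  |   2 ]
[ 0   0  3  -3  |  15 ]
[ 0   0  0   4  |   0 ]
Back-substitution:
w = (0) / 4 = 0
z = (15 - (-3)*(0)) / 3 = 5
y = (2 - (1)*(5) - (-3)*(0)) / -1 = 3
x = (43 - (6)*(3) - (1)*(5) - (4)*(0)) / 4 = 5

(5, 3, 5, 0)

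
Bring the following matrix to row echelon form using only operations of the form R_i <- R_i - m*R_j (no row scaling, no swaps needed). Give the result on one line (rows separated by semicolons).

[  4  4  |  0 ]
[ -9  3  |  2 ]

Forward elimination:
R2 <- R2 - (-9/4)*R1:  [  0  12   2 ]
Row echelon form:
[ 4   4  |  0 ]
[ 0  12  |  2 ]

REF = [4 4 0; 0 12 2]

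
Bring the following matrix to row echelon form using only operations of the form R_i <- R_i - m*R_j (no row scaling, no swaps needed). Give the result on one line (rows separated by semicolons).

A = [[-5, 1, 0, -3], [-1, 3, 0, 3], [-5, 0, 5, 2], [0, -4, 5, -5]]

Forward elimination:
R2 <- R2 - (1/5)*R1:  [    0  14/5     0  18/5 ]
R3 <- R3 - (1)*R1:  [  0  -1   5   5 ]
R3 <- R3 - (-5/14)*R2:  [    0     0     5  44/7 ]
R4 <- R4 - (-10/7)*R2:  [   0    0    5  1/7 ]
R4 <- R4 - (1)*R3:  [     0      0      0  -43/7 ]
Row echelon form:
[ -5     1  0     -3 ]
[  0  14/5  0   18/5 ]
[  0     0  5   44/7 ]
[  0     0  0  -43/7 ]

REF = [-5 1 0 -3; 0 14/5 0 18/5; 0 0 5 44/7; 0 0 0 -43/7]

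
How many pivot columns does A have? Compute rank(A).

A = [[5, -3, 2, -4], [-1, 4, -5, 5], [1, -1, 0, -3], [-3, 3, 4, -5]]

rank(A) = 4

Row reduction:
R2 <- R2 - (-1/5)*R1:  [     0   17/5  -23/5   21/5 ]
R3 <- R3 - (1/5)*R1:  [     0   -2/5   -2/5  -11/5 ]
R4 <- R4 - (-3/5)*R1:  [     0    6/5   26/5  -37/5 ]
R3 <- R3 - (-2/17)*R2:  [      0       0  -16/17  -29/17 ]
R4 <- R4 - (6/17)*R2:  [       0        0   116/17  -151/17 ]
R4 <- R4 - (-29/4)*R3:  [     0      0      0  -85/4 ]
Row echelon form:
[ 5    -3       2      -4 ]
[ 0  17/5   -23/5    21/5 ]
[ 0     0  -16/17  -29/17 ]
[ 0     0       0   -85/4 ]
Nonzero rows / pivot columns: 4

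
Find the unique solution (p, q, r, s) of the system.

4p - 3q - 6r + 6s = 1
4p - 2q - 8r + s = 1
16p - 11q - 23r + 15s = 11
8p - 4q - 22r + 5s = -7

(1, -3, 1, -1)

Forward elimination on [A|b]:
R2 <- R2 - (1)*R1:  [  0   1  -2  -5   0 ]
R3 <- R3 - (4)*R1:  [  0   1   1  -9   7 ]
R4 <- R4 - (2)*R1:  [   0    2  -10   -7   -9 ]
R3 <- R3 - (1)*R2:  [  0   0   3  -4   7 ]
R4 <- R4 - (2)*R2:  [  0   0  -6   3  -9 ]
R4 <- R4 - (-2)*R3:  [  0   0   0  -5   5 ]
Row echelon form:
[ 4  -3  -6   6  |  1 ]
[ 0   1  -2  -5  |  0 ]
[ 0   0   3  -4  |  7 ]
[ 0   0   0  -5  |  5 ]
Back-substitution:
s = (5) / -5 = -1
r = (7 - (-4)*(-1)) / 3 = 1
q = (0 - (-2)*(1) - (-5)*(-1)) / 1 = -3
p = (1 - (-3)*(-3) - (-6)*(1) - (6)*(-1)) / 4 = 1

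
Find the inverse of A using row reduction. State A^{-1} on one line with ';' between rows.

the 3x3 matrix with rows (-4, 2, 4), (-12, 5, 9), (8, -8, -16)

inverse = [-1/2 0 -1/8; -15/2 2 -3/4; 7/2 -1 1/4]

Gauss-Jordan on [A | I]:
R1 <- (1/-4)*R1:  [    1  -1/2    -1  |  -1/4     0     0 ]
R2 <- R2 - (-12)*R1:  [  0  -1  -3  |  -3   1   0 ]
R3 <- R3 - (8)*R1:  [  0  -4  -8  |   2   0   1 ]
R2 <- (1/-1)*R2:  [  0   1   3  |   3  -1   0 ]
R1 <- R1 - (-1/2)*R2:  [    1     0   1/2  |   5/4  -1/2     0 ]
R3 <- R3 - (-4)*R2:  [  0   0   4  |  14  -4   1 ]
R3 <- (1/4)*R3:  [   0    0    1  |  7/2   -1  1/4 ]
R1 <- R1 - (1/2)*R3:  [    1     0     0  |  -1/2     0  -1/8 ]
R2 <- R2 - (3)*R3:  [     0      1      0  |  -15/2      2   -3/4 ]
Right block of [I | A^{-1}] is the inverse:
[  -1/2   0  -1/8 ]
[ -15/2   2  -3/4 ]
[   7/2  -1   1/4 ]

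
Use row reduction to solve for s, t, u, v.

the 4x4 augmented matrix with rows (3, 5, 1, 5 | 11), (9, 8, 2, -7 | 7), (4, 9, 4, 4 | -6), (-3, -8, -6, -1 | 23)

(5, -2, -4, 2)

Forward elimination on [A|b]:
R2 <- R2 - (3)*R1:  [   0   -7   -1  -22  -26 ]
R3 <- R3 - (4/3)*R1:  [     0    7/3    8/3   -8/3  -62/3 ]
R4 <- R4 - (-1)*R1:  [  0  -3  -5   4  34 ]
R3 <- R3 - (-1/3)*R2:  [     0      0    7/3    -10  -88/3 ]
R4 <- R4 - (3/7)*R2:  [     0      0  -32/7   94/7  316/7 ]
R4 <- R4 - (-96/49)*R3:  [       0        0        0  -302/49  -604/49 ]
Row echelon form:
[ 3   5    1        5  |       11 ]
[ 0  -7   -1      -22  |      -26 ]
[ 0   0  7/3      -10  |    -88/3 ]
[ 0   0    0  -302/49  |  -604/49 ]
Back-substitution:
v = (-604/49) / (-302/49) = 2
u = (-88/3 - (-10)*(2)) / (7/3) = -4
t = (-26 - (-1)*(-4) - (-22)*(2)) / -7 = -2
s = (11 - (5)*(-2) - (1)*(-4) - (5)*(2)) / 3 = 5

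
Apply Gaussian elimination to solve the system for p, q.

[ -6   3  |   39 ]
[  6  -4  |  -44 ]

(-4, 5)

Forward elimination on [A|b]:
R2 <- R2 - (-1)*R1:  [  0  -1  -5 ]
Row echelon form:
[ -6   3  |  39 ]
[  0  -1  |  -5 ]
Back-substitution:
q = (-5) / -1 = 5
p = (39 - (3)*(5)) / -6 = -4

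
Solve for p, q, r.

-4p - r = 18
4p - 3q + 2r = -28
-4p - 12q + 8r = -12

Forward elimination on [A|b]:
R2 <- R2 - (-1)*R1:  [   0   -3    1  -10 ]
R3 <- R3 - (1)*R1:  [   0  -12    9  -30 ]
R3 <- R3 - (4)*R2:  [  0   0   5  10 ]
Row echelon form:
[ -4   0  -1  |   18 ]
[  0  -3   1  |  -10 ]
[  0   0   5  |   10 ]
Back-substitution:
r = (10) / 5 = 2
q = (-10 - (1)*(2)) / -3 = 4
p = (18 - (-1)*(2)) / -4 = -5

(-5, 4, 2)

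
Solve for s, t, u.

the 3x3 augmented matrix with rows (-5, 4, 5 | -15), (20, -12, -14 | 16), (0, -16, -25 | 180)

(-5, -5, -4)

Forward elimination on [A|b]:
R2 <- R2 - (-4)*R1:  [   0    4    6  -44 ]
R3 <- R3 - (-4)*R2:  [  0   0  -1   4 ]
Row echelon form:
[ -5  4   5  |  -15 ]
[  0  4   6  |  -44 ]
[  0  0  -1  |    4 ]
Back-substitution:
u = (4) / -1 = -4
t = (-44 - (6)*(-4)) / 4 = -5
s = (-15 - (4)*(-5) - (5)*(-4)) / -5 = -5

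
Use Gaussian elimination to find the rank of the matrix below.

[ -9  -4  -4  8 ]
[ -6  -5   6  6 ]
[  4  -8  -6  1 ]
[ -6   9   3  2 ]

rank(A) = 4

Row reduction:
R2 <- R2 - (2/3)*R1:  [    0  -7/3  26/3   2/3 ]
R3 <- R3 - (-4/9)*R1:  [     0  -88/9  -70/9   41/9 ]
R4 <- R4 - (2/3)*R1:  [     0   35/3   17/3  -10/3 ]
R3 <- R3 - (88/21)*R2:  [       0        0  -926/21    37/21 ]
R4 <- R4 - (-5)*R2:  [  0   0  49   0 ]
R4 <- R4 - (-1029/926)*R3:  [        0         0         0  1813/926 ]
Row echelon form:
[ -9    -4       -4         8 ]
[  0  -7/3     26/3       2/3 ]
[  0     0  -926/21     37/21 ]
[  0     0        0  1813/926 ]
Nonzero rows / pivot columns: 4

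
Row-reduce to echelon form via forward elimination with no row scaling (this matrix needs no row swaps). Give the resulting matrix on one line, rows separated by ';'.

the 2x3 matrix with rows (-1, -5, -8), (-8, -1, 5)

REF = [-1 -5 -8; 0 39 69]

Forward elimination:
R2 <- R2 - (8)*R1:  [  0  39  69 ]
Row echelon form:
[ -1  -5  -8 ]
[  0  39  69 ]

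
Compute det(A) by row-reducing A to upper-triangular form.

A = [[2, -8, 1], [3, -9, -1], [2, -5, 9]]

det(A) = 63

Forward elimination:
R2 <- R2 - (3/2)*R1:  [    0     3  -5/2 ]
R3 <- R3 - (1)*R1:  [ 0  3  8 ]
R3 <- R3 - (1)*R2:  [    0     0  21/2 ]
Upper-triangular form:
[ 2  -8     1 ]
[ 0   3  -5/2 ]
[ 0   0  21/2 ]
det(A) = (-1)^0 * (2) * (3) * (21/2) = 63  (0 row swaps -> sign +1)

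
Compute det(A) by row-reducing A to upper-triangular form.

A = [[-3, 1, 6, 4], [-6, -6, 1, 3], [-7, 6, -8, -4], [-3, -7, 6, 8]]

Forward elimination:
R2 <- R2 - (2)*R1:  [   0   -8  -11   -5 ]
R3 <- R3 - (7/3)*R1:  [     0   11/3    -22  -40/3 ]
R4 <- R4 - (1)*R1:  [  0  -8   0   4 ]
R3 <- R3 - (-11/24)*R2:  [       0        0  -649/24   -125/8 ]
R4 <- R4 - (1)*R2:  [  0   0  11   9 ]
R4 <- R4 - (-24/59)*R3:  [      0       0       0  156/59 ]
Upper-triangular form:
[ -3   1        6       4 ]
[  0  -8      -11      -5 ]
[  0   0  -649/24  -125/8 ]
[  0   0        0  156/59 ]
det(A) = (-1)^0 * (-3) * (-8) * (-649/24) * (156/59) = -1716  (0 row swaps -> sign +1)

det(A) = -1716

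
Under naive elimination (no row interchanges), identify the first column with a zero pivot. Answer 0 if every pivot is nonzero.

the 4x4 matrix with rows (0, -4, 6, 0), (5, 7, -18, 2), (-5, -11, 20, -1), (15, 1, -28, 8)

first zero-pivot column = 1

Naive forward elimination:
Pivot entry (1,1) is zero but row 2 has 5 in column 1 -> naive elimination stops; a row interchange (e.g. R1 <-> R2) would be required here.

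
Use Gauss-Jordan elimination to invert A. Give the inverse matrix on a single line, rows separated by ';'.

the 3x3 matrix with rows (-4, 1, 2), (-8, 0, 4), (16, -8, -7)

Gauss-Jordan on [A | I]:
R1 <- (1/-4)*R1:  [    1  -1/4  -1/2  |  -1/4     0     0 ]
R2 <- R2 - (-8)*R1:  [  0  -2   0  |  -2   1   0 ]
R3 <- R3 - (16)*R1:  [  0  -4   1  |   4   0   1 ]
R2 <- (1/-2)*R2:  [    0     1     0  |     1  -1/2     0 ]
R1 <- R1 - (-1/4)*R2:  [    1     0  -1/2  |     0  -1/8     0 ]
R3 <- R3 - (-4)*R2:  [  0   0   1  |   8  -2   1 ]
R1 <- R1 - (-1/2)*R3:  [    1     0     0  |     4  -9/8   1/2 ]
Right block of [I | A^{-1}] is the inverse:
[ 4  -9/8  1/2 ]
[ 1  -1/2    0 ]
[ 8    -2    1 ]

inverse = [4 -9/8 1/2; 1 -1/2 0; 8 -2 1]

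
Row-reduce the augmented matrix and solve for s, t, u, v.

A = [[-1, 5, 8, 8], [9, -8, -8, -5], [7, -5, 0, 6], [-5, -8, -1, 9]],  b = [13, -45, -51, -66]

Forward elimination on [A|b]:
R2 <- R2 - (-9)*R1:  [  0  37  64  67  72 ]
R3 <- R3 - (-7)*R1:  [  0  30  56  62  40 ]
R4 <- R4 - (5)*R1:  [    0   -33   -41   -31  -131 ]
R3 <- R3 - (30/37)*R2:  [       0        0   152/37   284/37  -680/37 ]
R4 <- R4 - (-33/37)*R2:  [        0         0    595/37   1064/37  -2471/37 ]
R4 <- R4 - (595/152)*R3:  [      0       0       0  -49/38   98/19 ]
Row echelon form:
[ -1   5       8       8  |       13 ]
[  0  37      64      67  |       72 ]
[  0   0  152/37  284/37  |  -680/37 ]
[  0   0       0  -49/38  |    98/19 ]
Back-substitution:
v = (98/19) / (-49/38) = -4
u = (-680/37 - (284/37)*(-4)) / (152/37) = 3
t = (72 - (64)*(3) - (67)*(-4)) / 37 = 4
s = (13 - (5)*(4) - (8)*(3) - (8)*(-4)) / -1 = -1

(-1, 4, 3, -4)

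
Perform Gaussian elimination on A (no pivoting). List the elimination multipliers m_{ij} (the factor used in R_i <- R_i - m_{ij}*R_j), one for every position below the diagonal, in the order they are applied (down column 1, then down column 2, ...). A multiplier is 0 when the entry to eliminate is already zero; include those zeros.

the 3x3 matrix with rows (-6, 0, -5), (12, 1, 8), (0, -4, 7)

multipliers: -2, 0, -4

Forward elimination:
R2 <- R2 - (-2)*R1:  [  0   1  -2 ]
R3: entry in column 1 is already 0 -> m_{31} = 0 (no row operation needed)
R3 <- R3 - (-4)*R2:  [  0   0  -1 ]
Multipliers (in order of application): m_{21} = -2, m_{31} = 0, m_{32} = -4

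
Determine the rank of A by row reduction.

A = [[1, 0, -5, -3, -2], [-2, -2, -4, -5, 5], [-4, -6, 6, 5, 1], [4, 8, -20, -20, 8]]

rank(A) = 3

Row reduction:
R2 <- R2 - (-2)*R1:  [   0   -2  -14  -11    1 ]
R3 <- R3 - (-4)*R1:  [   0   -6  -14   -7   -7 ]
R4 <- R4 - (4)*R1:  [  0   8   0  -8  16 ]
R3 <- R3 - (3)*R2:  [   0    0   28   26  -10 ]
R4 <- R4 - (-4)*R2:  [   0    0  -56  -52   20 ]
R4 <- R4 - (-2)*R3:  [ 0  0  0  0  0 ]
Row echelon form:
[ 1   0   -5   -3   -2 ]
[ 0  -2  -14  -11    1 ]
[ 0   0   28   26  -10 ]
[ 0   0    0    0    0 ]
Nonzero rows / pivot columns: 3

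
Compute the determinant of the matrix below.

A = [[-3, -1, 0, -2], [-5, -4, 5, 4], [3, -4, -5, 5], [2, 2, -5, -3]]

Forward elimination:
R2 <- R2 - (5/3)*R1:  [    0  -7/3     5  22/3 ]
R3 <- R3 - (-1)*R1:  [  0  -5  -5   3 ]
R4 <- R4 - (-2/3)*R1:  [     0    4/3     -5  -13/3 ]
R3 <- R3 - (15/7)*R2:  [      0       0  -110/7   -89/7 ]
R4 <- R4 - (-4/7)*R2:  [     0      0  -15/7   -1/7 ]
R4 <- R4 - (3/22)*R3:  [     0      0      0  35/22 ]
Upper-triangular form:
[ -3    -1       0     -2 ]
[  0  -7/3       5   22/3 ]
[  0     0  -110/7  -89/7 ]
[  0     0       0  35/22 ]
det(A) = (-1)^0 * (-3) * (-7/3) * (-110/7) * (35/22) = -175  (0 row swaps -> sign +1)

det(A) = -175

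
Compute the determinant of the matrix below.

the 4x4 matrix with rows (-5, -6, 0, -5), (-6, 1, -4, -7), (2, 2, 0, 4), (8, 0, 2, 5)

Forward elimination:
R2 <- R2 - (6/5)*R1:  [    0  41/5    -4    -1 ]
R3 <- R3 - (-2/5)*R1:  [    0  -2/5     0     2 ]
R4 <- R4 - (-8/5)*R1:  [     0  -48/5      2     -3 ]
R3 <- R3 - (-2/41)*R2:  [     0      0  -8/41  80/41 ]
R4 <- R4 - (-48/41)*R2:  [       0        0  -110/41  -171/41 ]
R4 <- R4 - (55/4)*R3:  [   0    0    0  -31 ]
Upper-triangular form:
[ -5    -6      0     -5 ]
[  0  41/5     -4     -1 ]
[  0     0  -8/41  80/41 ]
[  0     0      0    -31 ]
det(A) = (-1)^0 * (-5) * (41/5) * (-8/41) * (-31) = -248  (0 row swaps -> sign +1)

det(A) = -248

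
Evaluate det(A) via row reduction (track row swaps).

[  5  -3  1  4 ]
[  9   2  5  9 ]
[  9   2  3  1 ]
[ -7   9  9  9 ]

det(A) = 1470

Forward elimination:
R2 <- R2 - (9/5)*R1:  [    0  37/5  16/5   9/5 ]
R3 <- R3 - (9/5)*R1:  [     0   37/5    6/5  -31/5 ]
R4 <- R4 - (-7/5)*R1:  [    0  24/5  52/5  73/5 ]
R3 <- R3 - (1)*R2:  [  0   0  -2  -8 ]
R4 <- R4 - (24/37)*R2:  [      0       0  308/37  497/37 ]
R4 <- R4 - (-154/37)*R3:  [       0        0        0  -735/37 ]
Upper-triangular form:
[ 5    -3     1        4 ]
[ 0  37/5  16/5      9/5 ]
[ 0     0    -2       -8 ]
[ 0     0     0  -735/37 ]
det(A) = (-1)^0 * (5) * (37/5) * (-2) * (-735/37) = 1470  (0 row swaps -> sign +1)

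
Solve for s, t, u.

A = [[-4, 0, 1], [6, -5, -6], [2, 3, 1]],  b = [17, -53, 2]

Forward elimination on [A|b]:
R2 <- R2 - (-3/2)*R1:  [     0     -5   -9/2  -55/2 ]
R3 <- R3 - (-1/2)*R1:  [    0     3   3/2  21/2 ]
R3 <- R3 - (-3/5)*R2:  [    0     0  -6/5    -6 ]
Row echelon form:
[ -4   0     1  |     17 ]
[  0  -5  -9/2  |  -55/2 ]
[  0   0  -6/5  |     -6 ]
Back-substitution:
u = (-6) / (-6/5) = 5
t = (-55/2 - (-9/2)*(5)) / -5 = 1
s = (17 - (1)*(5)) / -4 = -3

(-3, 1, 5)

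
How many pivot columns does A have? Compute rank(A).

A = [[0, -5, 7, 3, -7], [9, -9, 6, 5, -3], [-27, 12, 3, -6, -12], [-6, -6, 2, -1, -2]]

Row reduction:
R1 <-> R2   (pivot in column 1 was zero)
[   9  -9  6   5   -3 ]
[   0  -5  7   3   -7 ]
[ -27  12  3  -6  -12 ]
[  -6  -6  2  -1   -2 ]
R3 <- R3 - (-3)*R1:  [   0  -15   21    9  -21 ]
R4 <- R4 - (-2/3)*R1:  [   0  -12    6  7/3   -4 ]
R3 <- R3 - (3)*R2:  [ 0  0  0  0  0 ]
R4 <- R4 - (12/5)*R2:  [      0       0   -54/5  -73/15    64/5 ]
R3 <-> R4   (pivot in column 3 was zero)
[ 9  -9      6       5    -3 ]
[ 0  -5      7       3    -7 ]
[ 0   0  -54/5  -73/15  64/5 ]
[ 0   0      0       0     0 ]
Row echelon form:
[ 9  -9      6       5    -3 ]
[ 0  -5      7       3    -7 ]
[ 0   0  -54/5  -73/15  64/5 ]
[ 0   0      0       0     0 ]
Nonzero rows / pivot columns: 3

rank(A) = 3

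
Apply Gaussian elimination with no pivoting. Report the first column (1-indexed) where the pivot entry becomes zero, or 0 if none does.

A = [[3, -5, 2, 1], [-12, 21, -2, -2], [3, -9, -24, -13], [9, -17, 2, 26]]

Naive forward elimination:
R2 <- R2 - (-4)*R1:  [ 0  1  6  2 ]
R3 <- R3 - (1)*R1:  [   0   -4  -26  -14 ]
R4 <- R4 - (3)*R1:  [  0  -2  -4  23 ]
R3 <- R3 - (-4)*R2:  [  0   0  -2  -6 ]
R4 <- R4 - (-2)*R2:  [  0   0   8  27 ]
R4 <- R4 - (-4)*R3:  [ 0  0  0  3 ]
All pivots nonzero; naive elimination completes without hitting a zero pivot.

first zero-pivot column = 0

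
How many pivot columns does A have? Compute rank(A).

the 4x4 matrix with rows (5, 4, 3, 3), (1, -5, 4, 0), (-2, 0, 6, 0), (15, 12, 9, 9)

rank(A) = 3

Row reduction:
R2 <- R2 - (1/5)*R1:  [     0  -29/5   17/5   -3/5 ]
R3 <- R3 - (-2/5)*R1:  [    0   8/5  36/5   6/5 ]
R4 <- R4 - (3)*R1:  [ 0  0  0  0 ]
R3 <- R3 - (-8/29)*R2:  [      0       0  236/29   30/29 ]
Row echelon form:
[ 5      4       3      3 ]
[ 0  -29/5    17/5   -3/5 ]
[ 0      0  236/29  30/29 ]
[ 0      0       0      0 ]
Nonzero rows / pivot columns: 3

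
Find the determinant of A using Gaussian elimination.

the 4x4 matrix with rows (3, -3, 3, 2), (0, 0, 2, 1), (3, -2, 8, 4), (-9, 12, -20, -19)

Forward elimination:
R3 <- R3 - (1)*R1:  [ 0  1  5  2 ]
R4 <- R4 - (-3)*R1:  [   0    3  -11  -13 ]
R2 <-> R3   (pivot in column 2 was zero)
[ 3  -3    3    2 ]
[ 0   1    5    2 ]
[ 0   0    2    1 ]
[ 0   3  -11  -13 ]
R4 <- R4 - (3)*R2:  [   0    0  -26  -19 ]
R4 <- R4 - (-13)*R3:  [  0   0   0  -6 ]
Upper-triangular form:
[ 3  -3  3   2 ]
[ 0   1  5   2 ]
[ 0   0  2   1 ]
[ 0   0  0  -6 ]
det(A) = (-1)^1 * (3) * (1) * (2) * (-6) = 36  (1 row swap -> sign -1)

det(A) = 36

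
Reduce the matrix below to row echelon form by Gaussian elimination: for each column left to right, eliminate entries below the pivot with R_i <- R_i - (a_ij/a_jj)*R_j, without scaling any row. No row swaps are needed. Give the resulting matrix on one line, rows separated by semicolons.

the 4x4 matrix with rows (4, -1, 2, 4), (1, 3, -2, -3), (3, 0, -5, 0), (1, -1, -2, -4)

Forward elimination:
R2 <- R2 - (1/4)*R1:  [    0  13/4  -5/2    -4 ]
R3 <- R3 - (3/4)*R1:  [     0    3/4  -13/2     -3 ]
R4 <- R4 - (1/4)*R1:  [    0  -3/4  -5/2    -5 ]
R3 <- R3 - (3/13)*R2:  [      0       0  -77/13  -27/13 ]
R4 <- R4 - (-3/13)*R2:  [      0       0  -40/13  -77/13 ]
R4 <- R4 - (40/77)*R3:  [       0        0        0  -373/77 ]
Row echelon form:
[ 4    -1       2        4 ]
[ 0  13/4    -5/2       -4 ]
[ 0     0  -77/13   -27/13 ]
[ 0     0       0  -373/77 ]

REF = [4 -1 2 4; 0 13/4 -5/2 -4; 0 0 -77/13 -27/13; 0 0 0 -373/77]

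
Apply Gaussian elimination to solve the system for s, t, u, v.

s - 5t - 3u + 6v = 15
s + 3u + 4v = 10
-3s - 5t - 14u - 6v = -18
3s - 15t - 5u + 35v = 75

(5, 1, -1, 2)

Forward elimination on [A|b]:
R2 <- R2 - (1)*R1:  [  0   5   6  -2  -5 ]
R3 <- R3 - (-3)*R1:  [   0  -20  -23   12   27 ]
R4 <- R4 - (3)*R1:  [  0   0   4  17  30 ]
R3 <- R3 - (-4)*R2:  [ 0  0  1  4  7 ]
R4 <- R4 - (4)*R3:  [ 0  0  0  1  2 ]
Row echelon form:
[ 1  -5  -3   6  |  15 ]
[ 0   5   6  -2  |  -5 ]
[ 0   0   1   4  |   7 ]
[ 0   0   0   1  |   2 ]
Back-substitution:
v = (2) / 1 = 2
u = (7 - (4)*(2)) / 1 = -1
t = (-5 - (6)*(-1) - (-2)*(2)) / 5 = 1
s = (15 - (-5)*(1) - (-3)*(-1) - (6)*(2)) / 1 = 5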